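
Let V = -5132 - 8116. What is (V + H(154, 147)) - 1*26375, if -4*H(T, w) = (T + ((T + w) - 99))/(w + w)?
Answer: -11649251/294 ≈ -39623.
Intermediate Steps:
V = -13248
H(T, w) = -(-99 + w + 2*T)/(8*w) (H(T, w) = -(T + ((T + w) - 99))/(4*(w + w)) = -(T + (-99 + T + w))/(4*(2*w)) = -(-99 + w + 2*T)*1/(2*w)/4 = -(-99 + w + 2*T)/(8*w))
(V + H(154, 147)) - 1*26375 = (-13248 + (1/8)*(99 - 1*147 - 2*154)/147) - 1*26375 = (-13248 + (1/8)*(1/147)*(99 - 147 - 308)) - 26375 = (-13248 + (1/8)*(1/147)*(-356)) - 26375 = (-13248 - 89/294) - 26375 = -3895001/294 - 26375 = -11649251/294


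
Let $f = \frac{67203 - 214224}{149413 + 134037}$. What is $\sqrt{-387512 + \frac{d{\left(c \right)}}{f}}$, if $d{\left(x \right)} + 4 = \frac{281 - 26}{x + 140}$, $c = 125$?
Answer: $\frac{i \sqrt{480167759123772222}}{1113159} \approx 622.5 i$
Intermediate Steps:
$f = - \frac{147021}{283450} \approx -0.51868$
$d{\left(x \right)} = -4 + \frac{255}{140 + x}$ ($d{\left(x \right)} = -4 + \frac{281 - 26}{x + 140} = -4 + \frac{255}{140 + x}$)
$\sqrt{-387512 + \frac{d{\left(c \right)}}{f}} = \sqrt{-387512 + \frac{\frac{1}{140 + 125} \left(-305 - 500\right)}{- \frac{147021}{283450}}} = \sqrt{-387512 + \frac{-305 - 500}{265} \left(- \frac{283450}{147021}\right)} = \sqrt{-387512 + \frac{1}{265} \left(-805\right) \left(- \frac{283450}{147021}\right)} = \sqrt{-387512 - - \frac{6519350}{1113159}} = \sqrt{-387512 + \frac{6519350}{1113159}} = \sqrt{- \frac{431355951058}{1113159}} = \frac{i \sqrt{480167759123772222}}{1113159}$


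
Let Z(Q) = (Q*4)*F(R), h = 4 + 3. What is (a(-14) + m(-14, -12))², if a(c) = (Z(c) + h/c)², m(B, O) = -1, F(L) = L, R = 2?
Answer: 2562485641/16 ≈ 1.6016e+8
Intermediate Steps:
h = 7
Z(Q) = 8*Q (Z(Q) = (Q*4)*2 = (4*Q)*2 = 8*Q)
a(c) = (7/c + 8*c)² (a(c) = (8*c + 7/c)² = (7/c + 8*c)²)
(a(-14) + m(-14, -12))² = ((7 + 8*(-14)²)²/(-14)² - 1)² = ((7 + 8*196)²/196 - 1)² = ((7 + 1568)²/196 - 1)² = ((1/196)*1575² - 1)² = ((1/196)*2480625 - 1)² = (50625/4 - 1)² = (50621/4)² = 2562485641/16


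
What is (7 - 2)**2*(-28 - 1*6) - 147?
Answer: -997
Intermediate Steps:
(7 - 2)**2*(-28 - 1*6) - 147 = 5**2*(-28 - 6) - 147 = 25*(-34) - 147 = -850 - 147 = -997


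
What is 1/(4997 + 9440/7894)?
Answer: 3947/19727879 ≈ 0.00020007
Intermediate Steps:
1/(4997 + 9440/7894) = 1/(4997 + 9440*(1/7894)) = 1/(4997 + 4720/3947) = 1/(19727879/3947) = 3947/19727879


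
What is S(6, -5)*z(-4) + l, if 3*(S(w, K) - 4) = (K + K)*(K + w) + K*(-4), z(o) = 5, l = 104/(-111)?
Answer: 1322/37 ≈ 35.730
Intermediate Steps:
l = -104/111 (l = 104*(-1/111) = -104/111 ≈ -0.93694)
S(w, K) = 4 - 4*K/3 + 2*K*(K + w)/3 (S(w, K) = 4 + ((K + K)*(K + w) + K*(-4))/3 = 4 + ((2*K)*(K + w) - 4*K)/3 = 4 + (2*K*(K + w) - 4*K)/3 = 4 + (-4*K + 2*K*(K + w))/3 = 4 + (-4*K/3 + 2*K*(K + w)/3) = 4 - 4*K/3 + 2*K*(K + w)/3)
S(6, -5)*z(-4) + l = (4 - 4/3*(-5) + (⅔)*(-5)² + (⅔)*(-5)*6)*5 - 104/111 = (4 + 20/3 + (⅔)*25 - 20)*5 - 104/111 = (4 + 20/3 + 50/3 - 20)*5 - 104/111 = (22/3)*5 - 104/111 = 110/3 - 104/111 = 1322/37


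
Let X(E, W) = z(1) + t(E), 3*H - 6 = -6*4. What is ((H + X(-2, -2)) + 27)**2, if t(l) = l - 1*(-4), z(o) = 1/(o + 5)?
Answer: 19321/36 ≈ 536.69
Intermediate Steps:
H = -6 (H = 2 + (-6*4)/3 = 2 + (1/3)*(-24) = 2 - 8 = -6)
z(o) = 1/(5 + o)
t(l) = 4 + l (t(l) = l + 4 = 4 + l)
X(E, W) = 25/6 + E (X(E, W) = 1/(5 + 1) + (4 + E) = 1/6 + (4 + E) = 25/6 + E)
((H + X(-2, -2)) + 27)**2 = ((-6 + (25/6 - 2)) + 27)**2 = ((-6 + 13/6) + 27)**2 = (-23/6 + 27)**2 = (139/6)**2 = 19321/36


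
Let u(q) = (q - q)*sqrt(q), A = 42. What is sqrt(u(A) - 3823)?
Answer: I*sqrt(3823) ≈ 61.83*I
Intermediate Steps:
u(q) = 0 (u(q) = 0*sqrt(q) = 0)
sqrt(u(A) - 3823) = sqrt(0 - 3823) = sqrt(-3823) = I*sqrt(3823)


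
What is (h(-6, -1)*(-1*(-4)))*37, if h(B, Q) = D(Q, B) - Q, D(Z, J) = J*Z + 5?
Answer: 1776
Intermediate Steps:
D(Z, J) = 5 + J*Z
h(B, Q) = 5 - Q + B*Q (h(B, Q) = (5 + B*Q) - Q = 5 - Q + B*Q)
(h(-6, -1)*(-1*(-4)))*37 = ((5 - 1*(-1) - 6*(-1))*(-1*(-4)))*37 = ((5 + 1 + 6)*4)*37 = (12*4)*37 = 48*37 = 1776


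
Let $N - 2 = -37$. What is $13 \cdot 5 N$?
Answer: $-2275$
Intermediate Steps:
$N = -35$ ($N = 2 - 37 = -35$)
$13 \cdot 5 N = 13 \cdot 5 \left(-35\right) = 65 \left(-35\right) = -2275$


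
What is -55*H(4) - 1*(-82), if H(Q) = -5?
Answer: 357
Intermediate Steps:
-55*H(4) - 1*(-82) = -55*(-5) - 1*(-82) = 275 + 82 = 357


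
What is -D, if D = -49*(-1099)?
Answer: -53851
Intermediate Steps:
D = 53851
-D = -1*53851 = -53851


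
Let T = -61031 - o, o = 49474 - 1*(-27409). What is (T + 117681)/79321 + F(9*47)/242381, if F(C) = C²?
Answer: 9288732436/19225903301 ≈ 0.48314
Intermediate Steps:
o = 76883 (o = 49474 + 27409 = 76883)
T = -137914 (T = -61031 - 1*76883 = -61031 - 76883 = -137914)
(T + 117681)/79321 + F(9*47)/242381 = (-137914 + 117681)/79321 + (9*47)²/242381 = -20233*1/79321 + 423²*(1/242381) = -20233/79321 + 178929*(1/242381) = -20233/79321 + 178929/242381 = 9288732436/19225903301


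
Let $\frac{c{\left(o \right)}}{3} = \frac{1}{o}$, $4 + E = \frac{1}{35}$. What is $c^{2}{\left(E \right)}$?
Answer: $\frac{11025}{19321} \approx 0.57062$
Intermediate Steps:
$E = - \frac{139}{35}$ ($E = -4 + \frac{1}{35} = - \frac{139}{35} \approx -3.9714$)
$c{\left(o \right)} = \frac{3}{o}$
$c^{2}{\left(E \right)} = \left(\frac{3}{- \frac{139}{35}}\right)^{2} = \left(3 \left(- \frac{35}{139}\right)\right)^{2} = \left(- \frac{105}{139}\right)^{2} = \frac{11025}{19321}$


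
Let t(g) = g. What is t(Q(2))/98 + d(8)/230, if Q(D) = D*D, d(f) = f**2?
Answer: 1798/5635 ≈ 0.31908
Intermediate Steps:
Q(D) = D**2
t(Q(2))/98 + d(8)/230 = 2**2/98 + 8**2/230 = 4*(1/98) + 64*(1/230) = 2/49 + 32/115 = 1798/5635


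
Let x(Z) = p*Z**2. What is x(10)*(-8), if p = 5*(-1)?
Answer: 4000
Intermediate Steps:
p = -5
x(Z) = -5*Z**2
x(10)*(-8) = -5*10**2*(-8) = -5*100*(-8) = -500*(-8) = 4000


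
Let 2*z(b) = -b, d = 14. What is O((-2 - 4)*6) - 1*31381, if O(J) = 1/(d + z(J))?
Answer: -1004191/32 ≈ -31381.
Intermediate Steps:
z(b) = -b/2 (z(b) = (-b)/2 = -b/2)
O(J) = 1/(14 - J/2)
O((-2 - 4)*6) - 1*31381 = -2/(-28 + (-2 - 4)*6) - 1*31381 = -2/(-28 - 6*6) - 31381 = -2/(-28 - 36) - 31381 = -2/(-64) - 31381 = -2*(-1/64) - 31381 = 1/32 - 31381 = -1004191/32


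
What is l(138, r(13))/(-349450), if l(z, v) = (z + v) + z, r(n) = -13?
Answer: -263/349450 ≈ -0.00075261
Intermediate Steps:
l(z, v) = v + 2*z (l(z, v) = (v + z) + z = v + 2*z)
l(138, r(13))/(-349450) = (-13 + 2*138)/(-349450) = (-13 + 276)*(-1/349450) = 263*(-1/349450) = -263/349450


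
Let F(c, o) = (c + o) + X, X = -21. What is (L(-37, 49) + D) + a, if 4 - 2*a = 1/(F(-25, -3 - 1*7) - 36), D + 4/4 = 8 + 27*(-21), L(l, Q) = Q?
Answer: -93655/184 ≈ -508.99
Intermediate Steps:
D = -560 (D = -1 + (8 + 27*(-21)) = -1 + (8 - 567) = -1 - 559 = -560)
F(c, o) = -21 + c + o (F(c, o) = (c + o) - 21 = -21 + c + o)
a = 369/184 (a = 2 - 1/(2*((-21 - 25 + (-3 - 1*7)) - 36)) = 2 - 1/(2*((-21 - 25 + (-3 - 7)) - 36)) = 2 - 1/(2*((-21 - 25 - 10) - 36)) = 2 - 1/(2*(-56 - 36)) = 2 - ½/(-92) = 2 - ½*(-1/92) = 2 + 1/184 = 369/184 ≈ 2.0054)
(L(-37, 49) + D) + a = (49 - 560) + 369/184 = -511 + 369/184 = -93655/184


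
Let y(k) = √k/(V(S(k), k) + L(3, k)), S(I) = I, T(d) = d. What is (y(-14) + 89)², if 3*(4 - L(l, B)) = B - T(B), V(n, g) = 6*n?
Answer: (7120 - I*√14)²/6400 ≈ 7921.0 - 8.3252*I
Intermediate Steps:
L(l, B) = 4 (L(l, B) = 4 - (B - B)/3 = 4 - ⅓*0 = 4 + 0 = 4)
y(k) = √k/(4 + 6*k) (y(k) = √k/(6*k + 4) = √k/(4 + 6*k))
(y(-14) + 89)² = (√(-14)/(2*(2 + 3*(-14))) + 89)² = ((I*√14)/(2*(2 - 42)) + 89)² = ((½)*(I*√14)/(-40) + 89)² = ((½)*(I*√14)*(-1/40) + 89)² = (-I*√14/80 + 89)² = (89 - I*√14/80)²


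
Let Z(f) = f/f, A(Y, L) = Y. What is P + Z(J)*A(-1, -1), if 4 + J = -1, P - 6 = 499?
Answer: 504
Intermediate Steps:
P = 505 (P = 6 + 499 = 505)
J = -5 (J = -4 - 1 = -5)
Z(f) = 1
P + Z(J)*A(-1, -1) = 505 + 1*(-1) = 505 - 1 = 504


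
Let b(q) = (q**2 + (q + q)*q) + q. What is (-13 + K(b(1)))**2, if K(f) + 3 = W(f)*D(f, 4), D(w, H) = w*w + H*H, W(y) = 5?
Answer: 20736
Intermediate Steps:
D(w, H) = H**2 + w**2 (D(w, H) = w**2 + H**2 = H**2 + w**2)
b(q) = q + 3*q**2 (b(q) = (q**2 + (2*q)*q) + q = (q**2 + 2*q**2) + q = 3*q**2 + q = q + 3*q**2)
K(f) = 77 + 5*f**2 (K(f) = -3 + 5*(4**2 + f**2) = -3 + 5*(16 + f**2) = -3 + (80 + 5*f**2) = 77 + 5*f**2)
(-13 + K(b(1)))**2 = (-13 + (77 + 5*(1*(1 + 3*1))**2))**2 = (-13 + (77 + 5*(1*(1 + 3))**2))**2 = (-13 + (77 + 5*(1*4)**2))**2 = (-13 + (77 + 5*4**2))**2 = (-13 + (77 + 5*16))**2 = (-13 + (77 + 80))**2 = (-13 + 157)**2 = 144**2 = 20736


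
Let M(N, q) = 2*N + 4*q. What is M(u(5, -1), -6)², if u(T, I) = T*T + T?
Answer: 1296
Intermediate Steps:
u(T, I) = T + T² (u(T, I) = T² + T = T + T²)
M(u(5, -1), -6)² = (2*(5*(1 + 5)) + 4*(-6))² = (2*(5*6) - 24)² = (2*30 - 24)² = (60 - 24)² = 36² = 1296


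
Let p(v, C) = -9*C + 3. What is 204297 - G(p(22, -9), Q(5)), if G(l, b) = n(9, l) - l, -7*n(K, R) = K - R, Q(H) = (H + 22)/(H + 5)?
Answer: 1430592/7 ≈ 2.0437e+5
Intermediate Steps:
Q(H) = (22 + H)/(5 + H)
p(v, C) = 3 - 9*C
n(K, R) = -K/7 + R/7 (n(K, R) = -(K - R)/7 = -K/7 + R/7)
G(l, b) = -9/7 - 6*l/7 (G(l, b) = (-⅐*9 + l/7) - l = (-9/7 + l/7) - l = -9/7 - 6*l/7)
204297 - G(p(22, -9), Q(5)) = 204297 - (-9/7 - 6*(3 - 9*(-9))/7) = 204297 - (-9/7 - 6*(3 + 81)/7) = 204297 - (-9/7 - 6/7*84) = 204297 - (-9/7 - 72) = 204297 - 1*(-513/7) = 204297 + 513/7 = 1430592/7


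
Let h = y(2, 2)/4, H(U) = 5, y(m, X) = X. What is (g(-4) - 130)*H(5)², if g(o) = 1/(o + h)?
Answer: -22800/7 ≈ -3257.1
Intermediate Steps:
h = ½ (h = 2/4 = 2*(¼) = ½ ≈ 0.50000)
g(o) = 1/(½ + o) (g(o) = 1/(o + ½) = 1/(½ + o))
(g(-4) - 130)*H(5)² = (2/(1 + 2*(-4)) - 130)*5² = (2/(1 - 8) - 130)*25 = (2/(-7) - 130)*25 = (2*(-⅐) - 130)*25 = (-2/7 - 130)*25 = -912/7*25 = -22800/7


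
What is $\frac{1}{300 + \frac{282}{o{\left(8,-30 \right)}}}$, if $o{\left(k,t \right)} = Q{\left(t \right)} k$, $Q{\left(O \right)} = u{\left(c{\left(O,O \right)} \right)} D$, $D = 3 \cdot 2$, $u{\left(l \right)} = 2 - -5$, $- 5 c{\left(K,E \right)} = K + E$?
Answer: $\frac{56}{16847} \approx 0.003324$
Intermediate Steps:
$c{\left(K,E \right)} = - \frac{E}{5} - \frac{K}{5}$ ($c{\left(K,E \right)} = - \frac{K + E}{5} = - \frac{E + K}{5} = - \frac{E}{5} - \frac{K}{5}$)
$u{\left(l \right)} = 7$ ($u{\left(l \right)} = 2 + 5 = 7$)
$D = 6$
$Q{\left(O \right)} = 42$ ($Q{\left(O \right)} = 7 \cdot 6 = 42$)
$o{\left(k,t \right)} = 42 k$
$\frac{1}{300 + \frac{282}{o{\left(8,-30 \right)}}} = \frac{1}{300 + \frac{282}{42 \cdot 8}} = \frac{1}{300 + \frac{282}{336}} = \frac{1}{300 + 282 \cdot \frac{1}{336}} = \frac{1}{300 + \frac{47}{56}} = \frac{1}{\frac{16847}{56}} = \frac{56}{16847}$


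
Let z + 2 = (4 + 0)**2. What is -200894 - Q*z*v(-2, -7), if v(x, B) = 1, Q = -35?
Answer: -200404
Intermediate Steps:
z = 14 (z = -2 + (4 + 0)**2 = -2 + 4**2 = -2 + 16 = 14)
-200894 - Q*z*v(-2, -7) = -200894 - (-35*14) = -200894 - (-490) = -200894 - 1*(-490) = -200894 + 490 = -200404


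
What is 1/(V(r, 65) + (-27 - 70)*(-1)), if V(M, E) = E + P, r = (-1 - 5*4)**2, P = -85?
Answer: 1/77 ≈ 0.012987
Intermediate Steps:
r = 441 (r = (-1 - 20)**2 = (-21)**2 = 441)
V(M, E) = -85 + E (V(M, E) = E - 85 = -85 + E)
1/(V(r, 65) + (-27 - 70)*(-1)) = 1/((-85 + 65) + (-27 - 70)*(-1)) = 1/(-20 - 97*(-1)) = 1/(-20 + 97) = 1/77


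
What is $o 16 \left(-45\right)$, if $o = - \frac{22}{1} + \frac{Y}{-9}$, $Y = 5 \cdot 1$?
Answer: $16240$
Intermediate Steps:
$Y = 5$
$o = - \frac{203}{9}$ ($o = - \frac{22}{1} + \frac{5}{-9} = \left(-22\right) 1 + 5 \left(- \frac{1}{9}\right) = -22 - \frac{5}{9} = - \frac{203}{9} \approx -22.556$)
$o 16 \left(-45\right) = \left(- \frac{203}{9}\right) 16 \left(-45\right) = \left(- \frac{3248}{9}\right) \left(-45\right) = 16240$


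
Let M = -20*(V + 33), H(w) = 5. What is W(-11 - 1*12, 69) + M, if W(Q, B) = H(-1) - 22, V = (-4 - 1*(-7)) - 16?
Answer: -417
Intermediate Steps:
V = -13 (V = (-4 + 7) - 16 = 3 - 16 = -13)
W(Q, B) = -17 (W(Q, B) = 5 - 22 = -17)
M = -400 (M = -20*(-13 + 33) = -20*20 = -400)
W(-11 - 1*12, 69) + M = -17 - 400 = -417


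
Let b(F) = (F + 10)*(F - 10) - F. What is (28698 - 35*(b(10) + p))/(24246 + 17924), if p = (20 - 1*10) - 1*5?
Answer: 28873/42170 ≈ 0.68468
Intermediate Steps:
p = 5 (p = (20 - 10) - 5 = 10 - 5 = 5)
b(F) = -F + (-10 + F)*(10 + F) (b(F) = (10 + F)*(-10 + F) - F = (-10 + F)*(10 + F) - F = -F + (-10 + F)*(10 + F))
(28698 - 35*(b(10) + p))/(24246 + 17924) = (28698 - 35*((-100 + 10² - 1*10) + 5))/(24246 + 17924) = (28698 - 35*((-100 + 100 - 10) + 5))/42170 = (28698 - 35*(-10 + 5))*(1/42170) = (28698 - 35*(-5))*(1/42170) = (28698 + 175)*(1/42170) = 28873*(1/42170) = 28873/42170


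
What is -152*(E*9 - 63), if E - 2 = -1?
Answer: 8208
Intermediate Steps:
E = 1 (E = 2 - 1 = 1)
-152*(E*9 - 63) = -152*(1*9 - 63) = -152*(9 - 63) = -152*(-54) = 8208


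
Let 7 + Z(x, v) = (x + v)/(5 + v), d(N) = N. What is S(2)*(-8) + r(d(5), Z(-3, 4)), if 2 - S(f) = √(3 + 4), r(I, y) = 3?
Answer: -13 + 8*√7 ≈ 8.1660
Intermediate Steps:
Z(x, v) = -7 + (v + x)/(5 + v) (Z(x, v) = -7 + (x + v)/(5 + v) = -7 + (v + x)/(5 + v))
S(f) = 2 - √7 (S(f) = 2 - √(3 + 4) = 2 - √7)
S(2)*(-8) + r(d(5), Z(-3, 4)) = (2 - √7)*(-8) + 3 = (-16 + 8*√7) + 3 = -13 + 8*√7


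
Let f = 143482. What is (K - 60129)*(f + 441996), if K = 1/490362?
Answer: -8631402593303083/245181 ≈ -3.5204e+10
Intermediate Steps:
K = 1/490362 ≈ 2.0393e-6
(K - 60129)*(f + 441996) = (1/490362 - 60129)*(143482 + 441996) = -29484976697/490362*585478 = -8631402593303083/245181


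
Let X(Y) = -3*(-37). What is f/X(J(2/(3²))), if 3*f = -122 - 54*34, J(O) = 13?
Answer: -1958/333 ≈ -5.8799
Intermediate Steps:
f = -1958/3 (f = (-122 - 54*34)/3 = (-122 - 1836)/3 = (⅓)*(-1958) = -1958/3 ≈ -652.67)
X(Y) = 111
f/X(J(2/(3²))) = -1958/3/111 = -1958/3*1/111 = -1958/333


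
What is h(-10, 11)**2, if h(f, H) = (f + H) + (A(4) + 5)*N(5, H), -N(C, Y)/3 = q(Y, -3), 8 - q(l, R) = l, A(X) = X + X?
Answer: 13924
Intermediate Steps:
A(X) = 2*X
q(l, R) = 8 - l
N(C, Y) = -24 + 3*Y (N(C, Y) = -3*(8 - Y) = -24 + 3*Y)
h(f, H) = -312 + f + 40*H (h(f, H) = (f + H) + (2*4 + 5)*(-24 + 3*H) = (H + f) + (8 + 5)*(-24 + 3*H) = (H + f) + 13*(-24 + 3*H) = (H + f) + (-312 + 39*H) = -312 + f + 40*H)
h(-10, 11)**2 = (-312 - 10 + 40*11)**2 = (-312 - 10 + 440)**2 = 118**2 = 13924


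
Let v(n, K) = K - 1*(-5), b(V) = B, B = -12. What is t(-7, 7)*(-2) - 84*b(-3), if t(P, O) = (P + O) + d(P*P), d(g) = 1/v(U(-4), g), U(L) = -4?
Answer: 27215/27 ≈ 1008.0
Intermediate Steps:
b(V) = -12
v(n, K) = 5 + K (v(n, K) = K + 5 = 5 + K)
d(g) = 1/(5 + g)
t(P, O) = O + P + 1/(5 + P²) (t(P, O) = (P + O) + 1/(5 + P*P) = (O + P) + 1/(5 + P²) = O + P + 1/(5 + P²))
t(-7, 7)*(-2) - 84*b(-3) = ((1 + (5 + (-7)²)*(7 - 7))/(5 + (-7)²))*(-2) - 84*(-12) = ((1 + (5 + 49)*0)/(5 + 49))*(-2) + 1008 = ((1 + 54*0)/54)*(-2) + 1008 = ((1 + 0)/54)*(-2) + 1008 = ((1/54)*1)*(-2) + 1008 = (1/54)*(-2) + 1008 = -1/27 + 1008 = 27215/27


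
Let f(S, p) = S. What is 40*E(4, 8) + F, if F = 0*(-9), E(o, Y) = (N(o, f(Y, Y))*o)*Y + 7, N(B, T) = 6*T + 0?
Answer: 61720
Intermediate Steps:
N(B, T) = 6*T
E(o, Y) = 7 + 6*o*Y**2 (E(o, Y) = ((6*Y)*o)*Y + 7 = (6*Y*o)*Y + 7 = 6*o*Y**2 + 7 = 7 + 6*o*Y**2)
F = 0
40*E(4, 8) + F = 40*(7 + 6*4*8**2) + 0 = 40*(7 + 6*4*64) + 0 = 40*(7 + 1536) + 0 = 40*1543 + 0 = 61720 + 0 = 61720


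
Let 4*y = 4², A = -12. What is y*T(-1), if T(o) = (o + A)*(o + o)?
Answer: 104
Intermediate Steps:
y = 4 (y = (¼)*4² = (¼)*16 = 4)
T(o) = 2*o*(-12 + o) (T(o) = (o - 12)*(o + o) = (-12 + o)*(2*o) = 2*o*(-12 + o))
y*T(-1) = 4*(2*(-1)*(-12 - 1)) = 4*(2*(-1)*(-13)) = 4*26 = 104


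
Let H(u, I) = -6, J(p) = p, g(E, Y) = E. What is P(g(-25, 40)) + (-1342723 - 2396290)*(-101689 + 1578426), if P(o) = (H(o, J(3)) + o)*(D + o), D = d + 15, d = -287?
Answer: -5521538831374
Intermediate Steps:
D = -272 (D = -287 + 15 = -272)
P(o) = (-272 + o)*(-6 + o) (P(o) = (-6 + o)*(-272 + o) = (-272 + o)*(-6 + o))
P(g(-25, 40)) + (-1342723 - 2396290)*(-101689 + 1578426) = (1632 + (-25)² - 278*(-25)) + (-1342723 - 2396290)*(-101689 + 1578426) = (1632 + 625 + 6950) - 3739013*1476737 = 9207 - 5521538840581 = -5521538831374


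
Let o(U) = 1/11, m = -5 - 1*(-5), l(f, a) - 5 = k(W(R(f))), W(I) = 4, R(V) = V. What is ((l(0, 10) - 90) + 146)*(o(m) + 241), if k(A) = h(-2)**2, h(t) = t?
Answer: 172380/11 ≈ 15671.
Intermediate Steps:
k(A) = 4 (k(A) = (-2)**2 = 4)
l(f, a) = 9 (l(f, a) = 5 + 4 = 9)
m = 0 (m = -5 + 5 = 0)
o(U) = 1/11
((l(0, 10) - 90) + 146)*(o(m) + 241) = ((9 - 90) + 146)*(1/11 + 241) = (-81 + 146)*(2652/11) = 65*(2652/11) = 172380/11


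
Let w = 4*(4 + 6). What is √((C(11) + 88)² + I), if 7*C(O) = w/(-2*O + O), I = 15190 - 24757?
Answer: I*√11349047/77 ≈ 43.751*I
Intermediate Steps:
w = 40 (w = 4*10 = 40)
I = -9567
C(O) = -40/(7*O) (C(O) = (40/(-2*O + O))/7 = (40/((-O)))/7 = (40*(-1/O))/7 = (-40/O)/7 = -40/(7*O))
√((C(11) + 88)² + I) = √((-40/7/11 + 88)² - 9567) = √((-40/7*1/11 + 88)² - 9567) = √((-40/77 + 88)² - 9567) = √((6736/77)² - 9567) = √(45373696/5929 - 9567) = √(-11349047/5929) = I*√11349047/77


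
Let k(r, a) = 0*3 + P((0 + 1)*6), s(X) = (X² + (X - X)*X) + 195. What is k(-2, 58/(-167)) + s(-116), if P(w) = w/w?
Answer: 13652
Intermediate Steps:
P(w) = 1
s(X) = 195 + X² (s(X) = (X² + 0*X) + 195 = (X² + 0) + 195 = X² + 195 = 195 + X²)
k(r, a) = 1 (k(r, a) = 0*3 + 1 = 0 + 1 = 1)
k(-2, 58/(-167)) + s(-116) = 1 + (195 + (-116)²) = 1 + (195 + 13456) = 1 + 13651 = 13652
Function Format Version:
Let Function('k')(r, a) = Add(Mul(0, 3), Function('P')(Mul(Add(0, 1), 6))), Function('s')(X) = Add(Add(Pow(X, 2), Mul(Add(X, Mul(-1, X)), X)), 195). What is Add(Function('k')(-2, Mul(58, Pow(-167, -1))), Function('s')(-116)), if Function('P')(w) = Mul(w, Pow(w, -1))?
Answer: 13652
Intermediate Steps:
Function('P')(w) = 1
Function('s')(X) = Add(195, Pow(X, 2)) (Function('s')(X) = Add(Add(Pow(X, 2), Mul(0, X)), 195) = Add(Add(Pow(X, 2), 0), 195) = Add(Pow(X, 2), 195) = Add(195, Pow(X, 2)))
Function('k')(r, a) = 1 (Function('k')(r, a) = Add(Mul(0, 3), 1) = Add(0, 1) = 1)
Add(Function('k')(-2, Mul(58, Pow(-167, -1))), Function('s')(-116)) = Add(1, Add(195, Pow(-116, 2))) = Add(1, Add(195, 13456)) = Add(1, 13651) = 13652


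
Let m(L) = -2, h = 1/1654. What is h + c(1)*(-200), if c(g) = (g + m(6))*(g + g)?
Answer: 661601/1654 ≈ 400.00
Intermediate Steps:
h = 1/1654 ≈ 0.00060460
c(g) = 2*g*(-2 + g) (c(g) = (g - 2)*(g + g) = (-2 + g)*(2*g) = 2*g*(-2 + g))
h + c(1)*(-200) = 1/1654 + (2*1*(-2 + 1))*(-200) = 1/1654 + (2*1*(-1))*(-200) = 1/1654 - 2*(-200) = 1/1654 + 400 = 661601/1654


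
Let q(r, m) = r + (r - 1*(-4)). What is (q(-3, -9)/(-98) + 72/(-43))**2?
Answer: 12145225/4439449 ≈ 2.7358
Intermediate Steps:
q(r, m) = 4 + 2*r (q(r, m) = r + (r + 4) = r + (4 + r) = 4 + 2*r)
(q(-3, -9)/(-98) + 72/(-43))**2 = ((4 + 2*(-3))/(-98) + 72/(-43))**2 = ((4 - 6)*(-1/98) + 72*(-1/43))**2 = (-2*(-1/98) - 72/43)**2 = (1/49 - 72/43)**2 = (-3485/2107)**2 = 12145225/4439449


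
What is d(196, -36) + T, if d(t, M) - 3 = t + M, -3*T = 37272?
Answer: -12261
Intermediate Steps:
T = -12424 (T = -⅓*37272 = -12424)
d(t, M) = 3 + M + t (d(t, M) = 3 + (t + M) = 3 + (M + t) = 3 + M + t)
d(196, -36) + T = (3 - 36 + 196) - 12424 = 163 - 12424 = -12261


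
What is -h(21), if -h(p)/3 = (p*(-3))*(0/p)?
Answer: 0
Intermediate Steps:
h(p) = 0 (h(p) = -3*p*(-3)*0/p = -3*(-3*p)*0 = -3*0 = 0)
-h(21) = -1*0 = 0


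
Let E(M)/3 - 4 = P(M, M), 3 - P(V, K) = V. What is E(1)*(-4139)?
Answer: -74502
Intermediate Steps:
P(V, K) = 3 - V
E(M) = 21 - 3*M (E(M) = 12 + 3*(3 - M) = 12 + (9 - 3*M) = 21 - 3*M)
E(1)*(-4139) = (21 - 3*1)*(-4139) = (21 - 3)*(-4139) = 18*(-4139) = -74502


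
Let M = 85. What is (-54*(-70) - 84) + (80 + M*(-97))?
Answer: -4469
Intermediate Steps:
(-54*(-70) - 84) + (80 + M*(-97)) = (-54*(-70) - 84) + (80 + 85*(-97)) = (3780 - 84) + (80 - 8245) = 3696 - 8165 = -4469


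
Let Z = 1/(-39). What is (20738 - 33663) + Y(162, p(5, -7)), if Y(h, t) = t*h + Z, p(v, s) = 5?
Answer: -472486/39 ≈ -12115.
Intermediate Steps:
Z = -1/39 ≈ -0.025641
Y(h, t) = -1/39 + h*t (Y(h, t) = t*h - 1/39 = h*t - 1/39 = -1/39 + h*t)
(20738 - 33663) + Y(162, p(5, -7)) = (20738 - 33663) + (-1/39 + 162*5) = -12925 + (-1/39 + 810) = -12925 + 31589/39 = -472486/39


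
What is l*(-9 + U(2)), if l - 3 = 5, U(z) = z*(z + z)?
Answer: -8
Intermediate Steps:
U(z) = 2*z**2 (U(z) = z*(2*z) = 2*z**2)
l = 8 (l = 3 + 5 = 8)
l*(-9 + U(2)) = 8*(-9 + 2*2**2) = 8*(-9 + 2*4) = 8*(-9 + 8) = 8*(-1) = -8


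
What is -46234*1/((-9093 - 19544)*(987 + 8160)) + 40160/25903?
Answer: 10520813981542/6785100178017 ≈ 1.5506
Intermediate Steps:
-46234*1/((-9093 - 19544)*(987 + 8160)) + 40160/25903 = -46234/((-28637*9147)) + 40160*(1/25903) = -46234/(-261942639) + 40160/25903 = -46234*(-1/261942639) + 40160/25903 = 46234/261942639 + 40160/25903 = 10520813981542/6785100178017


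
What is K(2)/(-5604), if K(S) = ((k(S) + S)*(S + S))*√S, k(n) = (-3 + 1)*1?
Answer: 0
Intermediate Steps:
k(n) = -2 (k(n) = -2*1 = -2)
K(S) = 2*S^(3/2)*(-2 + S) (K(S) = ((-2 + S)*(S + S))*√S = ((-2 + S)*(2*S))*√S = (2*S*(-2 + S))*√S = 2*S^(3/2)*(-2 + S))
K(2)/(-5604) = (2*2^(3/2)*(-2 + 2))/(-5604) = (2*(2*√2)*0)*(-1/5604) = 0*(-1/5604) = 0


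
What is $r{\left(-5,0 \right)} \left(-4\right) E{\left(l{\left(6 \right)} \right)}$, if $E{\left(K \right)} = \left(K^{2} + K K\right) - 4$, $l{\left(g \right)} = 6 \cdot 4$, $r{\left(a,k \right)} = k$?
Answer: $0$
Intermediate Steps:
$l{\left(g \right)} = 24$
$E{\left(K \right)} = -4 + 2 K^{2}$ ($E{\left(K \right)} = \left(K^{2} + K^{2}\right) - 4 = 2 K^{2} - 4 = -4 + 2 K^{2}$)
$r{\left(-5,0 \right)} \left(-4\right) E{\left(l{\left(6 \right)} \right)} = 0 \left(-4\right) \left(-4 + 2 \cdot 24^{2}\right) = 0 \left(-4 + 2 \cdot 576\right) = 0 \left(-4 + 1152\right) = 0 \cdot 1148 = 0$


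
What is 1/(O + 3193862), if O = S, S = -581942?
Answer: 1/2611920 ≈ 3.8286e-7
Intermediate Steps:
O = -581942
1/(O + 3193862) = 1/(-581942 + 3193862) = 1/2611920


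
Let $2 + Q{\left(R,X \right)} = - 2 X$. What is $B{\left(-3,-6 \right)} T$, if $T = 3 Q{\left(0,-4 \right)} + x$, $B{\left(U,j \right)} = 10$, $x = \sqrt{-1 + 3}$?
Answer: $180 + 10 \sqrt{2} \approx 194.14$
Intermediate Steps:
$x = \sqrt{2} \approx 1.4142$
$Q{\left(R,X \right)} = -2 - 2 X$
$T = 18 + \sqrt{2}$ ($T = 3 \left(-2 - -8\right) + \sqrt{2} = 3 \left(-2 + 8\right) + \sqrt{2} = 3 \cdot 6 + \sqrt{2} = 18 + \sqrt{2} \approx 19.414$)
$B{\left(-3,-6 \right)} T = 10 \left(18 + \sqrt{2}\right) = 180 + 10 \sqrt{2}$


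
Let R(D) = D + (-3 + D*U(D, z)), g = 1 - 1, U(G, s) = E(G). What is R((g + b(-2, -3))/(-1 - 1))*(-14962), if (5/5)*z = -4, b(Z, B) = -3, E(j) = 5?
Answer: -89772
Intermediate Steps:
z = -4
U(G, s) = 5
g = 0
R(D) = -3 + 6*D (R(D) = D + (-3 + D*5) = D + (-3 + 5*D) = -3 + 6*D)
R((g + b(-2, -3))/(-1 - 1))*(-14962) = (-3 + 6*((0 - 3)/(-1 - 1)))*(-14962) = (-3 + 6*(-3/(-2)))*(-14962) = (-3 + 6*(-3*(-1/2)))*(-14962) = (-3 + 6*(3/2))*(-14962) = (-3 + 9)*(-14962) = 6*(-14962) = -89772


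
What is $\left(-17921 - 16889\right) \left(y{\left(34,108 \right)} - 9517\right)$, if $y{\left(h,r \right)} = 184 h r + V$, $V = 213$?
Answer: $-23195434640$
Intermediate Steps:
$y{\left(h,r \right)} = 213 + 184 h r$ ($y{\left(h,r \right)} = 184 h r + 213 = 213 + 184 h r$)
$\left(-17921 - 16889\right) \left(y{\left(34,108 \right)} - 9517\right) = \left(-17921 - 16889\right) \left(\left(213 + 184 \cdot 34 \cdot 108\right) - 9517\right) = - 34810 \left(\left(213 + 675648\right) - 9517\right) = - 34810 \left(675861 - 9517\right) = \left(-34810\right) 666344 = -23195434640$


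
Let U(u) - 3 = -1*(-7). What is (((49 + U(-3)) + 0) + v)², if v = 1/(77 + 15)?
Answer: 29474041/8464 ≈ 3482.3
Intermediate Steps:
U(u) = 10 (U(u) = 3 - 1*(-7) = 3 + 7 = 10)
v = 1/92 ≈ 0.010870
(((49 + U(-3)) + 0) + v)² = (((49 + 10) + 0) + 1/92)² = ((59 + 0) + 1/92)² = (59 + 1/92)² = (5429/92)² = 29474041/8464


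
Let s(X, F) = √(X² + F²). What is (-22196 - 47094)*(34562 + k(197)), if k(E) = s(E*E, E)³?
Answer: -2394800980 - 20559515811547700*√38810 ≈ -4.0503e+18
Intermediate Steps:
s(X, F) = √(F² + X²)
k(E) = (E² + E⁴)^(3/2) (k(E) = (√(E² + (E*E)²))³ = (√(E² + (E²)²))³ = (√(E² + E⁴))³ = (E² + E⁴)^(3/2))
(-22196 - 47094)*(34562 + k(197)) = (-22196 - 47094)*(34562 + (197² + 197⁴)^(3/2)) = -69290*(34562 + (38809 + 1506138481)^(3/2)) = -69290*(34562 + 1506177290^(3/2)) = -69290*(34562 + 296716926130*√38810) = -2394800980 - 20559515811547700*√38810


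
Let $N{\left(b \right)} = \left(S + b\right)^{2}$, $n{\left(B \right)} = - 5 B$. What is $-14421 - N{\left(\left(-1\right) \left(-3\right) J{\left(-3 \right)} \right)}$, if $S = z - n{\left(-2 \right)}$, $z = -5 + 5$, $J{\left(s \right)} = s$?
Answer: $-14782$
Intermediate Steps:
$z = 0$
$S = -10$ ($S = 0 - \left(-5\right) \left(-2\right) = 0 - 10 = -10$)
$N{\left(b \right)} = \left(-10 + b\right)^{2}$
$-14421 - N{\left(\left(-1\right) \left(-3\right) J{\left(-3 \right)} \right)} = -14421 - \left(-10 + \left(-1\right) \left(-3\right) \left(-3\right)\right)^{2} = -14421 - \left(-10 + 3 \left(-3\right)\right)^{2} = -14421 - \left(-10 - 9\right)^{2} = -14421 - \left(-19\right)^{2} = -14421 - 361 = -14782$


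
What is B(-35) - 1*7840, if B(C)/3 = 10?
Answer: -7810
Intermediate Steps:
B(C) = 30 (B(C) = 3*10 = 30)
B(-35) - 1*7840 = 30 - 1*7840 = 30 - 7840 = -7810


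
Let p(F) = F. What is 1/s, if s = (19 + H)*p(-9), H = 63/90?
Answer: -10/1773 ≈ -0.0056402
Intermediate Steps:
H = 7/10 (H = 63*(1/90) = 7/10 ≈ 0.70000)
s = -1773/10 (s = (19 + 7/10)*(-9) = (197/10)*(-9) = -1773/10 ≈ -177.30)
1/s = 1/(-1773/10) = -10/1773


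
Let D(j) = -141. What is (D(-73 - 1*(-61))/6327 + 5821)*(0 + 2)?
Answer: 24552884/2109 ≈ 11642.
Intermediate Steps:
(D(-73 - 1*(-61))/6327 + 5821)*(0 + 2) = (-141/6327 + 5821)*(0 + 2) = (-141*1/6327 + 5821)*2 = (-47/2109 + 5821)*2 = (12276442/2109)*2 = 24552884/2109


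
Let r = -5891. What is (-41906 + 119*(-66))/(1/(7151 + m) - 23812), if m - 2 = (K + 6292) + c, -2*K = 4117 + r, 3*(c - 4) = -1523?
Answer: 2064293600/987840817 ≈ 2.0897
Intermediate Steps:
c = -1511/3 (c = 4 + (⅓)*(-1523) = 4 - 1523/3 = -1511/3 ≈ -503.67)
K = 887 (K = -(4117 - 5891)/2 = -½*(-1774) = 887)
m = 20032/3 (m = 2 + ((887 + 6292) - 1511/3) = 2 + (7179 - 1511/3) = 2 + 20026/3 = 20032/3 ≈ 6677.3)
(-41906 + 119*(-66))/(1/(7151 + m) - 23812) = (-41906 + 119*(-66))/(1/(7151 + 20032/3) - 23812) = (-41906 - 7854)/(1/(41485/3) - 23812) = -49760/(3/41485 - 23812) = -49760/(-987840817/41485) = -49760*(-41485/987840817) = 2064293600/987840817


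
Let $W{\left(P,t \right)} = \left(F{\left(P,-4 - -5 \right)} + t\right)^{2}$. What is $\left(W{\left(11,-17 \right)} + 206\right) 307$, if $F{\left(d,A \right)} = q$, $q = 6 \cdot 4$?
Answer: $78285$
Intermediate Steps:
$q = 24$
$F{\left(d,A \right)} = 24$
$W{\left(P,t \right)} = \left(24 + t\right)^{2}$
$\left(W{\left(11,-17 \right)} + 206\right) 307 = \left(\left(24 - 17\right)^{2} + 206\right) 307 = \left(7^{2} + 206\right) 307 = \left(49 + 206\right) 307 = 255 \cdot 307 = 78285$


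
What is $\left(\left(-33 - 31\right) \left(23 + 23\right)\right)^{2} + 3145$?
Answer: $8670281$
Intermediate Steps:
$\left(\left(-33 - 31\right) \left(23 + 23\right)\right)^{2} + 3145 = \left(\left(-64\right) 46\right)^{2} + 3145 = \left(-2944\right)^{2} + 3145 = 8667136 + 3145 = 8670281$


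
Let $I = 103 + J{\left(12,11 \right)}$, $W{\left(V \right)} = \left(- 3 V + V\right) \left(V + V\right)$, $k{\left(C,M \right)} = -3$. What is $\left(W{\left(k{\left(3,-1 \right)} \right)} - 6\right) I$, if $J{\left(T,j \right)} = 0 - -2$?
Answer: $-4410$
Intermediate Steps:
$W{\left(V \right)} = - 4 V^{2}$ ($W{\left(V \right)} = - 2 V 2 V = - 4 V^{2}$)
$J{\left(T,j \right)} = 2$ ($J{\left(T,j \right)} = 0 + 2 = 2$)
$I = 105$ ($I = 103 + 2 = 105$)
$\left(W{\left(k{\left(3,-1 \right)} \right)} - 6\right) I = \left(- 4 \left(-3\right)^{2} - 6\right) 105 = \left(\left(-4\right) 9 - 6\right) 105 = \left(-36 - 6\right) 105 = \left(-42\right) 105 = -4410$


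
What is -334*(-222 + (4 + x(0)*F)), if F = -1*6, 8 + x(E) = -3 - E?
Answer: 50768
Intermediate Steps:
x(E) = -11 - E (x(E) = -8 + (-3 - E) = -11 - E)
F = -6
-334*(-222 + (4 + x(0)*F)) = -334*(-222 + (4 + (-11 - 1*0)*(-6))) = -334*(-222 + (4 + (-11 + 0)*(-6))) = -334*(-222 + (4 - 11*(-6))) = -334*(-222 + (4 + 66)) = -334*(-222 + 70) = -334*(-152) = 50768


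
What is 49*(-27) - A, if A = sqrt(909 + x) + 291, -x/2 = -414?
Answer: -1614 - 3*sqrt(193) ≈ -1655.7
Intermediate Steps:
x = 828 (x = -2*(-414) = 828)
A = 291 + 3*sqrt(193) (A = sqrt(909 + 828) + 291 = sqrt(1737) + 291 = 3*sqrt(193) + 291 = 291 + 3*sqrt(193) ≈ 332.68)
49*(-27) - A = 49*(-27) - (291 + 3*sqrt(193)) = -1323 + (-291 - 3*sqrt(193)) = -1614 - 3*sqrt(193)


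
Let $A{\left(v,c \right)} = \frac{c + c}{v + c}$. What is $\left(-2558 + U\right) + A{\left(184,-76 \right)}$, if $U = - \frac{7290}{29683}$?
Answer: $- \frac{2051410862}{801441} \approx -2559.7$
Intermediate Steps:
$A{\left(v,c \right)} = \frac{2 c}{c + v}$
$U = - \frac{7290}{29683}$ ($U = \left(-7290\right) \frac{1}{29683} = - \frac{7290}{29683} \approx -0.2456$)
$\left(-2558 + U\right) + A{\left(184,-76 \right)} = \left(-2558 - \frac{7290}{29683}\right) + 2 \left(-76\right) \frac{1}{-76 + 184} = - \frac{75936404}{29683} + 2 \left(-76\right) \frac{1}{108} = - \frac{75936404}{29683} - \frac{38}{27} = - \frac{2051410862}{801441}$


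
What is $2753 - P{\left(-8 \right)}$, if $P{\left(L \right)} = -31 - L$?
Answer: $2776$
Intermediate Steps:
$2753 - P{\left(-8 \right)} = 2753 - \left(-31 - -8\right) = 2753 - \left(-31 + 8\right) = 2753 - -23 = 2753 + 23 = 2776$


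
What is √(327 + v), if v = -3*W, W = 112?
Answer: 3*I ≈ 3.0*I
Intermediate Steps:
v = -336 (v = -3*112 = -336)
√(327 + v) = √(327 - 336) = √(-9) = 3*I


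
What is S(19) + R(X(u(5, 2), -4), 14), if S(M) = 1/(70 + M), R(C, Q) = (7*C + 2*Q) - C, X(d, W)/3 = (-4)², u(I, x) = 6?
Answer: 28125/89 ≈ 316.01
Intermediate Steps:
X(d, W) = 48 (X(d, W) = 3*(-4)² = 3*16 = 48)
R(C, Q) = 2*Q + 6*C (R(C, Q) = (2*Q + 7*C) - C = 2*Q + 6*C)
S(19) + R(X(u(5, 2), -4), 14) = 1/(70 + 19) + (2*14 + 6*48) = 1/89 + (28 + 288) = 1/89 + 316 = 28125/89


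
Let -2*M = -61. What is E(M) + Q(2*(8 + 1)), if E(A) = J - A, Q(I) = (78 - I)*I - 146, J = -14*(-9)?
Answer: 2059/2 ≈ 1029.5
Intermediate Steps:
M = 61/2 (M = -½*(-61) = 61/2 ≈ 30.500)
J = 126
Q(I) = -146 + I*(78 - I) (Q(I) = I*(78 - I) - 146 = -146 + I*(78 - I))
E(A) = 126 - A
E(M) + Q(2*(8 + 1)) = (126 - 1*61/2) + (-146 - (2*(8 + 1))² + 78*(2*(8 + 1))) = (126 - 61/2) + (-146 - (2*9)² + 78*(2*9)) = 191/2 + (-146 - 1*18² + 78*18) = 191/2 + (-146 - 1*324 + 1404) = 191/2 + (-146 - 324 + 1404) = 191/2 + 934 = 2059/2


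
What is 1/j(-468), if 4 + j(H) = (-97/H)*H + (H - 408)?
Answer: -1/977 ≈ -0.0010235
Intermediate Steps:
j(H) = -509 + H (j(H) = -4 + ((-97/H)*H + (H - 408)) = -4 + (-97 + (-408 + H)) = -4 + (-505 + H) = -509 + H)
1/j(-468) = 1/(-509 - 468) = 1/(-977) = -1/977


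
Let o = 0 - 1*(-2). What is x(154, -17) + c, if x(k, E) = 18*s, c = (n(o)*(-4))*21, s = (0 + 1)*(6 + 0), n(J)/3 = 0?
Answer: 108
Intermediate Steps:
o = 2 (o = 0 + 2 = 2)
n(J) = 0 (n(J) = 3*0 = 0)
s = 6 (s = 1*6 = 6)
c = 0 (c = (0*(-4))*21 = 0*21 = 0)
x(k, E) = 108 (x(k, E) = 18*6 = 108)
x(154, -17) + c = 108 + 0 = 108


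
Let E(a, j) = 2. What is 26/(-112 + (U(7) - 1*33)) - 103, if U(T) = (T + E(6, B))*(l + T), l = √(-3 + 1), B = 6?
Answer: -355695/3443 - 117*I*√2/3443 ≈ -103.31 - 0.048058*I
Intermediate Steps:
l = I*√2 (l = √(-2) = I*√2 ≈ 1.4142*I)
U(T) = (2 + T)*(T + I*√2) (U(T) = (T + 2)*(I*√2 + T) = (2 + T)*(T + I*√2))
26/(-112 + (U(7) - 1*33)) - 103 = 26/(-112 + ((7² + 2*7 + 2*I*√2 + I*7*√2) - 1*33)) - 103 = 26/(-112 + ((49 + 14 + 2*I*√2 + 7*I*√2) - 33)) - 103 = 26/(-112 + ((63 + 9*I*√2) - 33)) - 103 = 26/(-112 + (30 + 9*I*√2)) - 103 = 26/(-82 + 9*I*√2) - 103 = -103 + 26/(-82 + 9*I*√2)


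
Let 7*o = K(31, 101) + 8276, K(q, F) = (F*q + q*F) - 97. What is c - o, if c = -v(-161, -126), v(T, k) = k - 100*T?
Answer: -18037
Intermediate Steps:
K(q, F) = -97 + 2*F*q (K(q, F) = (F*q + F*q) - 97 = 2*F*q - 97 = -97 + 2*F*q)
c = -15974 (c = -(-126 - 100*(-161)) = -(-126 + 16100) = -1*15974 = -15974)
o = 2063 (o = ((-97 + 2*101*31) + 8276)/7 = ((-97 + 6262) + 8276)/7 = (6165 + 8276)/7 = (⅐)*14441 = 2063)
c - o = -15974 - 1*2063 = -15974 - 2063 = -18037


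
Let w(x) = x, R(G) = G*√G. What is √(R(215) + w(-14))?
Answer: √(-14 + 215*√215) ≈ 56.022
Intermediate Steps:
R(G) = G^(3/2)
√(R(215) + w(-14)) = √(215^(3/2) - 14) = √(215*√215 - 14) = √(-14 + 215*√215)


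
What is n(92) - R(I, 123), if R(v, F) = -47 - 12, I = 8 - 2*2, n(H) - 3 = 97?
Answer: 159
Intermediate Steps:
n(H) = 100 (n(H) = 3 + 97 = 100)
I = 4 (I = 8 - 4 = 4)
R(v, F) = -59
n(92) - R(I, 123) = 100 - 1*(-59) = 100 + 59 = 159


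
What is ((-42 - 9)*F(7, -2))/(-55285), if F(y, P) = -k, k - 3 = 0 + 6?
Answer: -459/55285 ≈ -0.0083024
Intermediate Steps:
k = 9 (k = 3 + (0 + 6) = 3 + 6 = 9)
F(y, P) = -9 (F(y, P) = -1*9 = -9)
((-42 - 9)*F(7, -2))/(-55285) = ((-42 - 9)*(-9))/(-55285) = -51*(-9)*(-1/55285) = 459*(-1/55285) = -459/55285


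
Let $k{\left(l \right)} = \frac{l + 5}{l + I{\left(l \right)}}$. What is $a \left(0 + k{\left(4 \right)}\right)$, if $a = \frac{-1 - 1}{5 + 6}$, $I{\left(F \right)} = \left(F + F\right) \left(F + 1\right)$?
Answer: $- \frac{9}{242} \approx -0.03719$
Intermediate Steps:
$I{\left(F \right)} = 2 F \left(1 + F\right)$
$k{\left(l \right)} = \frac{5 + l}{l + 2 l \left(1 + l\right)}$ ($k{\left(l \right)} = \frac{l + 5}{l + 2 l \left(1 + l\right)} = \frac{5 + l}{l + 2 l \left(1 + l\right)}$)
$a = - \frac{2}{11} \approx -0.18182$
$a \left(0 + k{\left(4 \right)}\right) = - \frac{2 \left(0 + \frac{5 + 4}{4 \left(3 + 2 \cdot 4\right)}\right)}{11} = - \frac{2 \left(0 + \frac{1}{4} \frac{1}{3 + 8} \cdot 9\right)}{11} = - \frac{2 \left(0 + \frac{1}{4} \cdot \frac{1}{11} \cdot 9\right)}{11} = - \frac{2 \left(0 + \frac{9}{44}\right)}{11} = \left(- \frac{2}{11}\right) \frac{9}{44} = - \frac{9}{242}$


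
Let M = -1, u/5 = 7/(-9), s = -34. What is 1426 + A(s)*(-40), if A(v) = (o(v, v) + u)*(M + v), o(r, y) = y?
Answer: -464566/9 ≈ -51618.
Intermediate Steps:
u = -35/9 (u = 5*(7/(-9)) = 5*(7*(-⅑)) = 5*(-7/9) = -35/9 ≈ -3.8889)
A(v) = (-1 + v)*(-35/9 + v) (A(v) = (v - 35/9)*(-1 + v) = (-35/9 + v)*(-1 + v) = (-1 + v)*(-35/9 + v))
1426 + A(s)*(-40) = 1426 + (35/9 + (-34)² - 44/9*(-34))*(-40) = 1426 + (35/9 + 1156 + 1496/9)*(-40) = 1426 + (11935/9)*(-40) = 1426 - 477400/9 = -464566/9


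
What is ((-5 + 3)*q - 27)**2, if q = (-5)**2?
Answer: 5929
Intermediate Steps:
q = 25
((-5 + 3)*q - 27)**2 = ((-5 + 3)*25 - 27)**2 = (-2*25 - 27)**2 = (-50 - 27)**2 = (-77)**2 = 5929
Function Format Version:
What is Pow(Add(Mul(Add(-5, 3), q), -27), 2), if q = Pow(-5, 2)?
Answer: 5929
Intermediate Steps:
q = 25
Pow(Add(Mul(Add(-5, 3), q), -27), 2) = Pow(Add(Mul(Add(-5, 3), 25), -27), 2) = Pow(Add(Mul(-2, 25), -27), 2) = Pow(Add(-50, -27), 2) = Pow(-77, 2) = 5929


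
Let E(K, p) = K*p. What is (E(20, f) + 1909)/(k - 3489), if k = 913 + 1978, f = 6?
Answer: -2029/598 ≈ -3.3930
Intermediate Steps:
k = 2891
(E(20, f) + 1909)/(k - 3489) = (20*6 + 1909)/(2891 - 3489) = (120 + 1909)/(-598) = 2029*(-1/598) = -2029/598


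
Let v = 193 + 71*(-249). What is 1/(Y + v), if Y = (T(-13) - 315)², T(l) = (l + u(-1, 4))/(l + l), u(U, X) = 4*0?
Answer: 4/325697 ≈ 1.2281e-5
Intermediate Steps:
u(U, X) = 0
T(l) = ½ (T(l) = (l + 0)/(l + l) = l/((2*l)) = l*(1/(2*l)) = ½)
Y = 395641/4 (Y = (½ - 315)² = (-629/2)² = 395641/4 ≈ 98910.)
v = -17486 (v = 193 - 17679 = -17486)
1/(Y + v) = 1/(395641/4 - 17486) = 1/(325697/4) = 4/325697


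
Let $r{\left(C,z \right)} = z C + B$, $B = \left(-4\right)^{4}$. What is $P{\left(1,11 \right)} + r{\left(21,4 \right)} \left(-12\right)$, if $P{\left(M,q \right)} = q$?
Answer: $-4069$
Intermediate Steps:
$B = 256$
$r{\left(C,z \right)} = 256 + C z$ ($r{\left(C,z \right)} = z C + 256 = C z + 256 = 256 + C z$)
$P{\left(1,11 \right)} + r{\left(21,4 \right)} \left(-12\right) = 11 + \left(256 + 21 \cdot 4\right) \left(-12\right) = 11 + \left(256 + 84\right) \left(-12\right) = 11 + 340 \left(-12\right) = 11 - 4080 = -4069$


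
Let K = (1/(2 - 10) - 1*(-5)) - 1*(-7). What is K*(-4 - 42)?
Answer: -2185/4 ≈ -546.25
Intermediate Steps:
K = 95/8 (K = (1/(-8) + 5) + 7 = (-⅛ + 5) + 7 = 39/8 + 7 = 95/8 ≈ 11.875)
K*(-4 - 42) = 95*(-4 - 42)/8 = (95/8)*(-46) = -2185/4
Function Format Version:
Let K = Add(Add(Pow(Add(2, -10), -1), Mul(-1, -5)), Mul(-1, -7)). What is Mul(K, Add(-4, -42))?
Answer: Rational(-2185, 4) ≈ -546.25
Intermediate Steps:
K = Rational(95, 8) (K = Add(Add(Pow(-8, -1), 5), 7) = Add(Add(Rational(-1, 8), 5), 7) = Add(Rational(39, 8), 7) = Rational(95, 8) ≈ 11.875)
Mul(K, Add(-4, -42)) = Mul(Rational(95, 8), Add(-4, -42)) = Mul(Rational(95, 8), -46) = Rational(-2185, 4)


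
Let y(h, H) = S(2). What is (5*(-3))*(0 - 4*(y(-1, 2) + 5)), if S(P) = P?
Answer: 420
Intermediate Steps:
y(h, H) = 2
(5*(-3))*(0 - 4*(y(-1, 2) + 5)) = (5*(-3))*(0 - 4*(2 + 5)) = -15*(0 - 4*7) = -15*(0 - 28) = -15*(-28) = 420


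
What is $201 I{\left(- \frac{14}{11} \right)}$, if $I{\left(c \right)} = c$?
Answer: $- \frac{2814}{11} \approx -255.82$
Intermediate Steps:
$201 I{\left(- \frac{14}{11} \right)} = 201 \left(- \frac{14}{11}\right) = - \frac{2814}{11}$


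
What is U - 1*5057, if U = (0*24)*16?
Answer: -5057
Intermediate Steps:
U = 0 (U = 0*16 = 0)
U - 1*5057 = 0 - 1*5057 = 0 - 5057 = -5057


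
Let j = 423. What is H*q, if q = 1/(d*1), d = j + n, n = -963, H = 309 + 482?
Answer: -791/540 ≈ -1.4648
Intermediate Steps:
H = 791
d = -540 (d = 423 - 963 = -540)
q = -1/540 (q = 1/(-540*1) = 1/(-540) = -1/540 ≈ -0.0018519)
H*q = 791*(-1/540) = -791/540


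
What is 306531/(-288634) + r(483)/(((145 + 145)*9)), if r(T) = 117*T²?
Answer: 218816972487/20925965 ≈ 10457.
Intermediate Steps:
306531/(-288634) + r(483)/(((145 + 145)*9)) = 306531/(-288634) + (117*483²)/(((145 + 145)*9)) = 306531*(-1/288634) + (117*233289)/((290*9)) = -306531/288634 + 27294813/2610 = -306531/288634 + 27294813*(1/2610) = -306531/288634 + 3032757/290 = 218816972487/20925965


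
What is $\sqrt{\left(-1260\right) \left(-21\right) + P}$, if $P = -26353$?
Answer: $\sqrt{107} \approx 10.344$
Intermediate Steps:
$\sqrt{\left(-1260\right) \left(-21\right) + P} = \sqrt{\left(-1260\right) \left(-21\right) - 26353} = \sqrt{26460 - 26353} = \sqrt{107}$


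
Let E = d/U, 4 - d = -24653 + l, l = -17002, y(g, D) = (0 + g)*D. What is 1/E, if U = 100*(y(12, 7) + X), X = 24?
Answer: 10800/41659 ≈ 0.25925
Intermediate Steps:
y(g, D) = D*g (y(g, D) = g*D = D*g)
U = 10800 (U = 100*(7*12 + 24) = 100*(84 + 24) = 100*108 = 10800)
d = 41659 (d = 4 - (-24653 - 17002) = 4 - 1*(-41655) = 4 + 41655 = 41659)
E = 41659/10800 ≈ 3.8573
1/E = 1/(41659/10800) = 10800/41659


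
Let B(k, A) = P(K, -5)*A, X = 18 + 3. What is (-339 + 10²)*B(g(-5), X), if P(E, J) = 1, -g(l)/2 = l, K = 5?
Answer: -5019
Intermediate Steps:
g(l) = -2*l
X = 21
B(k, A) = A (B(k, A) = 1*A = A)
(-339 + 10²)*B(g(-5), X) = (-339 + 10²)*21 = (-339 + 100)*21 = -239*21 = -5019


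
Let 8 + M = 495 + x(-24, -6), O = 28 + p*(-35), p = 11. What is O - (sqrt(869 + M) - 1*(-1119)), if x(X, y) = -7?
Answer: -1476 - sqrt(1349) ≈ -1512.7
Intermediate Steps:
O = -357 (O = 28 + 11*(-35) = 28 - 385 = -357)
M = 480 (M = -8 + (495 - 7) = -8 + 488 = 480)
O - (sqrt(869 + M) - 1*(-1119)) = -357 - (sqrt(869 + 480) - 1*(-1119)) = -357 - (sqrt(1349) + 1119) = -357 - (1119 + sqrt(1349)) = -357 + (-1119 - sqrt(1349)) = -1476 - sqrt(1349)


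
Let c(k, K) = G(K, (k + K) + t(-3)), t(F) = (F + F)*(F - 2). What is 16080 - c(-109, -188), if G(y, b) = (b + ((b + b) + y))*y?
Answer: -169852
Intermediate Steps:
t(F) = 2*F*(-2 + F) (t(F) = (2*F)*(-2 + F) = 2*F*(-2 + F))
G(y, b) = y*(y + 3*b) (G(y, b) = (b + (2*b + y))*y = (b + (y + 2*b))*y = (y + 3*b)*y = y*(y + 3*b))
c(k, K) = K*(90 + 3*k + 4*K) (c(k, K) = K*(K + 3*((k + K) + 2*(-3)*(-2 - 3))) = K*(K + 3*((K + k) + 2*(-3)*(-5))) = K*(K + 3*((K + k) + 30)) = K*(K + 3*(30 + K + k)) = K*(K + (90 + 3*K + 3*k)) = K*(90 + 3*k + 4*K))
16080 - c(-109, -188) = 16080 - (-188)*(90 + 3*(-109) + 4*(-188)) = 16080 - (-188)*(90 - 327 - 752) = 16080 - (-188)*(-989) = 16080 - 1*185932 = 16080 - 185932 = -169852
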